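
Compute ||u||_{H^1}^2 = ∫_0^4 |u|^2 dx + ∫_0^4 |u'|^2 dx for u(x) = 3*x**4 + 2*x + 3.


||u||_{H^1}^2 = 64508852/105

The H^1 norm (squared) on an interval (0, L) is
  ||u||_{H^1}^2 = ∫_0^L u(x)^2 dx + ∫_0^L u'(x)^2 dx.
Compute u'(x) = 12*x**3 + 2.
Then u(x)^2 = 9*x**8 + 12*x**5 + 18*x**4 + 4*x**2 + 12*x + 9 and u'(x)^2 = 144*x**6 + 48*x**3 + 4.
Integrate each monomial from 0 to 4 using ∫_0^4 c·x^n dx = c·4^(n+1)/(n+1):
  ∫_0^4 u(x)^2 dx = ∫_0^4 (9*x^8 + 12*x^5 + 18*x^4 + 4*x^2 + 12*x + 9) dx. Term by term:
    ∫_0^4 9*x^8 dx = 262144;  ∫_0^4 12*x^5 dx = 8192;  ∫_0^4 18*x^4 dx = 18432/5;
    ∫_0^4 4*x^2 dx = 256/3;  ∫_0^4 12*x dx = 96;  ∫_0^4 9 dx = 36.
  Sum: 262144 + 8192 + 18432/5 + 256/3 + 96 + 36 = 4113596/15.
  ∫_0^4 u'(x)^2 dx = ∫_0^4 (144*x^6 + 48*x^3 + 4) dx. Term by term:
    ∫_0^4 144*x^6 dx = 2359296/7;  ∫_0^4 48*x^3 dx = 3072;  ∫_0^4 4 dx = 16.
  Sum: 2359296/7 + 3072 + 16 = 2380912/7.
Adding: ||u||_{H^1}^2 = 4113596/15 + 2380912/7 = 64508852/105.


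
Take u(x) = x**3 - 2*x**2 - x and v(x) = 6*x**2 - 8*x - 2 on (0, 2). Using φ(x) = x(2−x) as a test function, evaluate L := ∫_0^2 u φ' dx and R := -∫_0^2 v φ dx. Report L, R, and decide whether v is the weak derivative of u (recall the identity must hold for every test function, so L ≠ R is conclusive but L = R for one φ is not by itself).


LHS = 28/15, RHS = 56/15. No, v is not the weak derivative of u.

u(x) = x**3 - 2*x**2 - x, classical derivative u'(x) = 3*x**2 - 4*x - 1.
φ(x) = x(2−x), so φ'(x) = 2 - 2*x.
Note φ(0) = φ(2) = 0, so the boundary term u·φ vanishes.
LHS = ∫_0^2 u(x) φ'(x) dx = ∫_0^2 (-2*x^4 + 6*x^3 - 2*x^2 - 2*x) dx. Term by term:
  ∫_0^2 -2*x^4 dx = -64/5;  ∫_0^2 6*x^3 dx = 24;  ∫_0^2 -2*x^2 dx = -16/3;
  ∫_0^2 -2*x dx = -4.
Sum: -64/5 + 24 − 16/3 − 4 = 28/15.
So LHS = 28/15.
∫_0^2 v(x) φ(x) dx = ∫_0^2 (-6*x^4 + 20*x^3 - 14*x^2 - 4*x) dx. Term by term:
  ∫_0^2 -6*x^4 dx = -192/5;  ∫_0^2 20*x^3 dx = 80;  ∫_0^2 -14*x^2 dx = -112/3;
  ∫_0^2 -4*x dx = -8.
Sum: -192/5 + 80 − 112/3 − 8 = -56/15.
So RHS = -∫_0^2 v(x) φ(x) dx = 56/15.
LHS − RHS = -28/15 ≠ 0, so the identity fails.
(For a valid weak derivative the identity must hold for EVERY test function, in particular this one. The failure shows v is NOT the weak derivative of u.)
Correct weak derivative would be u'(x) = 3*x**2 - 4*x - 1.


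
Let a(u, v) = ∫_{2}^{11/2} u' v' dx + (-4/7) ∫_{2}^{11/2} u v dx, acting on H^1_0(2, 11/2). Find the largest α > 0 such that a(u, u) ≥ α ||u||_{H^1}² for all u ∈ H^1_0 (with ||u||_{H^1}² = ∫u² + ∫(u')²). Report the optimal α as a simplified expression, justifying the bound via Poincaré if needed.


α = 4*(-7 + π^2)/(4*π^2 + 49)

Coercivity of a(·,·) on H^1_0(2, 11/2) means a(u, u) ≥ α ||u||_{H^1}² for every u ∈ H^1_0.
The interval has length L = 7/2, and Poincaré/coercivity depend only on L. Here a(u, u) = ∫(u')² + (-4/7)·∫u².
Here c = -4/7 < 0 with |c| < (π/L)² = 4*π^2/49, so coercivity still holds. The condition a(u,u) ≥ α||u||_{H^1}² reads (1−α)∫(u')² ≥ (α−c)∫u². Any admissible α is ≤ 1 (rapidly oscillating u have ∫u²/∫(u')² → 0), and α = 1 would force 0 ≥ (1−c)∫u², impossible since c < 1; so 1−α > 0. By the sharp Poincaré inequality on H^1_0 of an interval of length L, ∫(u')² ≥ (π/L)²∫u² with equality for the first sine mode sin(π(x−x₀)/L) (x₀ the left endpoint), so the inequality holds for all u iff (1−α)(π/L)² ≥ α − c, i.e. α ≤ ((π/L)² + c)/((π/L)² + 1) = (1 + c(L/π)²)/(1 + (L/π)²). (Direct route, valid since c ≤ 0: Poincaré gives c∫u² ≥ c(L/π)²∫(u')², so a(u,u) ≥ (1 + c(L/π)²)∫(u')², while ||u||_{H^1}² ≤ (1 + (L/π)²)∫(u')²; dividing yields the same α.) With (π/L)² = 4*π^2/49 and c = -4/7, the largest admissible constant is α = ((π/L)² + c)/((π/L)² + 1).
Simplifying, α = 4*(-7 + π^2)/(4*π^2 + 49).


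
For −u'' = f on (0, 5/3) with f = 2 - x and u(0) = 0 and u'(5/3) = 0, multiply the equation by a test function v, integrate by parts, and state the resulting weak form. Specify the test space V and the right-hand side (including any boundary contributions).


V = {v ∈ H^1(0, 5/3) : v(0) = 0} (test functions vanish at x = 0 where u is specified); weak form: ∫_0^5/3 u'v' dx = ∫_0^5/3 (2 - x) v dx for all v ∈ V.

Multiply both sides by a test function v and integrate from 0 to 5/3:
  ∫_0^5/3 −u''(x) v(x) dx = ∫_0^5/3 f(x) v(x) dx.
Integrate the LHS by parts once:
  ∫_0^5/3 −u'' v dx = −[u'(x) v(x)]_0^5/3 + ∫_0^5/3 u'(x) v'(x) dx.
Thus ∫_0^5/3 u'(x) v'(x) dx = ∫_0^5/3 f(x) v(x) dx + [u'(x) v(x)]_0^5/3.
Choose V so that boundary terms are either known or forced to vanish.
Mixed BC: u(0) = 0 (Dirichlet) and u'(5/3) = 0 (Neumann). Define V = {v ∈ H^1(0, 5/3) : v(0) = 0}. Then [u' v]_0^5/3 = u'(5/3)·v(5/3) − u'(0)·0 = 0.
Weak formulation: find u (satisfying any essential BC) such that ∫_0^5/3 u'(x) v'(x) dx = ∫_0^5/3 f v dx for all v ∈ V (Dirichlet at 0 absorbed into V; the Neumann datum at x = 5/3 is zero, so no boundary term remains).
Substituting f(x) = 2 - x, the right-hand side is ∫_0^5/3 (2 - x) v dx.


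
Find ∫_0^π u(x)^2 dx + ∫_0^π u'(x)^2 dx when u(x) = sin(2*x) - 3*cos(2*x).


||u||_{H^1(0,π)}^2 = 25*π

u'(x) = 6*sin(2*x) + 2*cos(2*x).
Expand u² and (u')² and integrate term by term on (0, π), using: for integers n ≥ 1, ∫_0^π sin²(nx) dx = ∫_0^π cos²(nx) dx = π/2; for n ≠ n', ∫_0^π sin(nx)sin(n'x) dx = ∫_0^π cos(nx)cos(n'x) dx = 0; and by product-to-sum, ∫_0^π sin(nx)cos(n'x) dx = ½∫_0^π [sin((n+n')x) + sin((n−n')x)] dx, which is 0 when n+n' is even and 2n/(n²−n'²) when n+n' is odd (it need not vanish on (0, π)).
  u² squared terms: (-3)²·∫cos(2x)² dx = 9·π/2 = 9*π/2;  (1)²·∫sin(2x)² dx = 1·π/2 = π/2.
  u² cross terms: 2·(-3)·(1)·∫cos(2x)·sin(2x) dx = -6·(0) = 0.
  So ∫_0^π u² dx = 9*π/2 + π/2 + 0 = 5*π.
  (u')² squared terms: (2)²·∫cos(2x)² dx = 4·π/2 = 2*π;  (6)²·∫sin(2x)² dx = 36·π/2 = 18*π.
  (u')² cross terms: 2·(2)·(6)·∫cos(2x)·sin(2x) dx = 24·(0) = 0.
  So ∫_0^π (u')² dx = 2*π + 18*π + 0 = 20*π.
||u||_{H^1}^2 = (5*π) + (20*π) = 25*π.


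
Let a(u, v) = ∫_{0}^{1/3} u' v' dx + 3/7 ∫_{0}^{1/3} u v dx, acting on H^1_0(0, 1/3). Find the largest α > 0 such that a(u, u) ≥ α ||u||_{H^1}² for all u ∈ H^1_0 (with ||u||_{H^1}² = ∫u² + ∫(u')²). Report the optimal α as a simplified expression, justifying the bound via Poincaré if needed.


α = 3*(1 + 21*π^2)/(7*(1 + 9*π^2))

Coercivity of a(·,·) on H^1_0(0, 1/3) means a(u, u) ≥ α ||u||_{H^1}² for every u ∈ H^1_0.
The interval has length L = 1/3, and Poincaré/coercivity depend only on L. Here a(u, u) = ∫(u')² + (3/7)·∫u².
Here 0 < c = 3/7 < 1. The condition a(u,u) ≥ α||u||_{H^1}² reads (1−α)∫(u')² ≥ (α−c)∫u². Any admissible α is ≤ 1 (rapidly oscillating u have ∫u²/∫(u')² → 0), and α = 1 would force 0 ≥ (1−c)∫u², impossible since c < 1; so 1−α > 0. By the sharp Poincaré inequality on H^1_0 of an interval of length L, ∫(u')² ≥ (π/L)²∫u² with equality for the first sine mode sin(π(x−x₀)/L) (x₀ the left endpoint), so the inequality holds for all u iff (1−α)(π/L)² ≥ α − c, i.e. α ≤ ((π/L)² + c)/((π/L)² + 1) = (1 + c(L/π)²)/(1 + (L/π)²). With (π/L)² = 9*π^2 and c = 3/7, the largest admissible constant is α = ((π/L)² + c)/((π/L)² + 1).
Simplifying, α = 3*(1 + 21*π^2)/(7*(1 + 9*π^2)).


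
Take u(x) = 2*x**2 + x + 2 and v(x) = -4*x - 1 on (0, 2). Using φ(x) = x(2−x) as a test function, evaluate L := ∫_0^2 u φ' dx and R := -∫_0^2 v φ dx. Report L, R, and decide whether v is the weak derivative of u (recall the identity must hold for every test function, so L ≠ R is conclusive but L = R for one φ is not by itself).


LHS = -20/3, RHS = 20/3. No, v is not the weak derivative of u.

u(x) = 2*x**2 + x + 2, classical derivative u'(x) = 4*x + 1.
φ(x) = x(2−x), so φ'(x) = 2 - 2*x.
Note φ(0) = φ(2) = 0, so the boundary term u·φ vanishes.
LHS = ∫_0^2 u(x) φ'(x) dx = ∫_0^2 (-4*x^3 + 2*x^2 - 2*x + 4) dx. Term by term:
  ∫_0^2 -4*x^3 dx = -16;  ∫_0^2 2*x^2 dx = 16/3;  ∫_0^2 -2*x dx = -4;
  ∫_0^2 4 dx = 8.
Sum: -16 + 16/3 − 4 + 8 = -20/3.
So LHS = -20/3.
∫_0^2 v(x) φ(x) dx = ∫_0^2 (4*x^3 - 7*x^2 - 2*x) dx. Term by term:
  ∫_0^2 4*x^3 dx = 16;  ∫_0^2 -7*x^2 dx = -56/3;  ∫_0^2 -2*x dx = -4.
Sum: 16 − 56/3 − 4 = -20/3.
So RHS = -∫_0^2 v(x) φ(x) dx = 20/3.
LHS − RHS = -40/3 ≠ 0, so the identity fails.
(For a valid weak derivative the identity must hold for EVERY test function, in particular this one. The failure shows v is NOT the weak derivative of u.)
Correct weak derivative would be u'(x) = 4*x + 1.


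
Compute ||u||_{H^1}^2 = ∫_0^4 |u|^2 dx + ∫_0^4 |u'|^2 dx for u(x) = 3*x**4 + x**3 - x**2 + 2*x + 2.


||u||_{H^1}^2 = 24177504/35

The H^1 norm (squared) on an interval (0, L) is
  ||u||_{H^1}^2 = ∫_0^L u(x)^2 dx + ∫_0^L u'(x)^2 dx.
Compute u'(x) = 12*x**3 + 3*x**2 - 2*x + 2.
Then u(x)^2 = 9*x**8 + 6*x**7 - 5*x**6 + 10*x**5 + 17*x**4 + 8*x + 4 and u'(x)^2 = 144*x**6 + 72*x**5 - 39*x**4 + 36*x**3 + 16*x**2 - 8*x + 4.
Integrate each monomial from 0 to 4 using ∫_0^4 c·x^n dx = c·4^(n+1)/(n+1):
  ∫_0^4 u(x)^2 dx = ∫_0^4 (9*x^8 + 6*x^7 - 5*x^6 + 10*x^5 + 17*x^4 + 8*x + 4) dx. Term by term:
    ∫_0^4 9*x^8 dx = 262144;  ∫_0^4 6*x^7 dx = 49152;  ∫_0^4 -5*x^6 dx = -81920/7;
    ∫_0^4 10*x^5 dx = 20480/3;  ∫_0^4 17*x^4 dx = 17408/5;  ∫_0^4 8*x dx = 64;
    ∫_0^4 4 dx = 16.
  Sum: 262144 + 49152 − 81920/7 + 20480/3 + 17408/5 + 64 + 16 = 32548048/105.
  ∫_0^4 u'(x)^2 dx = ∫_0^4 (144*x^6 + 72*x^5 - 39*x^4 + 36*x^3 + 16*x^2 - 8*x + 4) dx. Term by term:
    ∫_0^4 144*x^6 dx = 2359296/7;  ∫_0^4 72*x^5 dx = 49152;  ∫_0^4 -39*x^4 dx = -39936/5;
    ∫_0^4 36*x^3 dx = 2304;  ∫_0^4 16*x^2 dx = 1024/3;  ∫_0^4 -8*x dx = -64;
    ∫_0^4 4 dx = 16.
  Sum: 2359296/7 + 49152 − 39936/5 + 2304 + 1024/3 − 64 + 16 = 39984464/105.
Adding: ||u||_{H^1}^2 = 32548048/105 + 39984464/105 = 24177504/35.


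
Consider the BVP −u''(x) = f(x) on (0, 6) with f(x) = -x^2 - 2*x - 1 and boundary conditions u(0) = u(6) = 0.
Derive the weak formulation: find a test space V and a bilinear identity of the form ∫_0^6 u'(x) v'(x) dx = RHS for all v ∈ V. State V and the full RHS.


V = H^1_0(0, 6) (so v(0) = v(6) = 0); weak form: ∫_0^6 u'v' dx = ∫_0^6 (-x^2 - 2*x - 1) v dx for all v ∈ V.

Multiply both sides by a test function v and integrate from 0 to 6:
  ∫_0^6 −u''(x) v(x) dx = ∫_0^6 f(x) v(x) dx.
Integrate the LHS by parts once:
  ∫_0^6 −u'' v dx = −[u'(x) v(x)]_0^6 + ∫_0^6 u'(x) v'(x) dx.
Thus ∫_0^6 u'(x) v'(x) dx = ∫_0^6 f(x) v(x) dx + [u'(x) v(x)]_0^6.
Choose V so that boundary terms are either known or forced to vanish.
u is Dirichlet: u(0) = u(6) = 0. Let V = H^1_0(0, 6); then v(0) = v(6) = 0, and [u' v]_0^6 = 0.
Weak formulation: find u (satisfying any essential BC) such that ∫_0^6 u'(x) v'(x) dx = ∫_0^6 f v dx for all v ∈ V.
Substituting f(x) = -x^2 - 2*x - 1, the right-hand side is ∫_0^6 (-x^2 - 2*x - 1) v dx.


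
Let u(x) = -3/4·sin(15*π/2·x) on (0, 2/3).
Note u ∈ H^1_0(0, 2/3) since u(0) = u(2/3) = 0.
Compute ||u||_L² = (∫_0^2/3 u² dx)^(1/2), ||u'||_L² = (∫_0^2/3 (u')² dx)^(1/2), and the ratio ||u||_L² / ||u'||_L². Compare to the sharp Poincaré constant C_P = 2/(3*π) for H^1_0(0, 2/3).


||u||_L² / ||u'||_L² = 2/(15*π) < C_P = 2/(3*π).

u(x) = -3/4·sin(15*π/2·x), so u'(x) = -45*π*cos(15*π*x/2)/8.
Writing u(x) = A·sin(kπx/L) with A = -3/4 and k = 5, use ∫_0^L sin²(kπx/L) dx = L/2 and ∫_0^L cos²(kπx/L) dx = L/2.
u² = 9/16·sin²(15*π/2·x) and (u')² = 2025*π^2/64·cos²(15*π/2·x), and each of sin², cos² integrates to L/2 = 1/3 over (0, 2/3).
∫_0^2/3 u² dx = 3/16, so ||u||_L² = sqrt(3)/4.
∫_0^2/3 (u')² dx = 675*π^2/64, so ||u'||_L² = 15*sqrt(3)*π/8.
Ratio ||u||_L² / ||u'||_L² = 2/(15*π).
Sharp Poincaré constant on H^1_0(0, 2/3) is C_P = L/π = 2/(3*π), achieved by sin(3*π/2·x).
This is the k = 5 harmonic; the ratio L/(kπ) is strictly less than C_P = L/π, consistent with the sharp inequality ||u||_L² ≤ C_P ||u'||_L².


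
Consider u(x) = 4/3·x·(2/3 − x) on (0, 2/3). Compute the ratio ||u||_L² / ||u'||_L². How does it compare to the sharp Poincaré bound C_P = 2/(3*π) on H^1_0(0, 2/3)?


||u||_L² / ||u'||_L² = sqrt(10)/15 < C_P = 2/(3*π).

u(x) = 4/3·x·(2/3 − x), so u'(x) = 8/9 - 8*x/3.
u(x) = 4/3·x·(2/3 − x) vanishes at x = 0 and x = 2/3, so u ∈ H^1_0(0, 2/3). Differentiate via the product rule and integrate the resulting polynomials term by term.
  ∫_0^2/3 u² dx = ∫_0^2/3 (16*x^4/9 - 64*x^3/27 + 64*x^2/81) dx. Term by term:
    ∫_0^2/3 16*x^4/9 dx = 512/10935;  ∫_0^2/3 -64*x^3/27 dx = -256/2187;  ∫_0^2/3 64*x^2/81 dx = 512/6561.
  Sum: 512/10935 − 256/2187 + 512/6561 = 256/32805.
  ∫_0^2/3 (u')² dx = ∫_0^2/3 (64*x^2/9 - 128*x/27 + 64/81) dx. Term by term:
    ∫_0^2/3 64*x^2/9 dx = 512/729;  ∫_0^2/3 -128*x/27 dx = -256/243;  ∫_0^2/3 64/81 dx = 128/243.
  Sum: 512/729 − 256/243 + 128/243 = 128/729.
∫_0^2/3 u² dx = 256/32805, so ||u||_L² = 16*sqrt(5)/405.
∫_0^2/3 (u')² dx = 128/729, so ||u'||_L² = 8*sqrt(2)/27.
Ratio ||u||_L² / ||u'||_L² = sqrt(10)/15.
Sharp Poincaré constant on H^1_0(0, 2/3) is C_P = L/π = 2/(3*π), achieved by sin(3*π/2·x).
A polynomial bump cannot attain the sharp Poincaré constant (only the first sine eigenfunction does), so the ratio is strictly less than C_P, consistent with ||u||_L² ≤ C_P ||u'||_L².


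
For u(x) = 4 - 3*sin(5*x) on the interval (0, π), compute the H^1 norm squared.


||u||_{H^1(0,π)}^2 = -48/5 + 133*π

u'(x) = -15*cos(5*x).
Expand u² and (u')² and integrate term by term on (0, π), using: for integers n ≥ 1, ∫_0^π sin²(nx) dx = ∫_0^π cos²(nx) dx = π/2; for n ≠ n', ∫_0^π sin(nx)sin(n'x) dx = ∫_0^π cos(nx)cos(n'x) dx = 0; and by product-to-sum, ∫_0^π sin(nx)cos(n'x) dx = ½∫_0^π [sin((n+n')x) + sin((n−n')x)] dx, which is 0 when n+n' is even and 2n/(n²−n'²) when n+n' is odd (it need not vanish on (0, π)). For the constant mode: ∫_0^π 1 dx = π, ∫_0^π cos(nx) dx = 0, ∫_0^π sin(nx) dx = (1−(−1)^n)/n.
  u² squared terms: (4)²·∫1 dx = 16·π = 16*π;  (-3)²·∫sin(5x)² dx = 9·π/2 = 9*π/2.
  u² cross terms: 2·(4)·(-3)·∫1·sin(5x) dx = -24·(2/5) = -48/5.
  So ∫_0^π u² dx = 16*π + 9*π/2 − 48/5 = -48/5 + 41*π/2.
  (u')² squared terms: (-15)²·∫cos(5x)² dx = 225·π/2 = 225*π/2.
  So ∫_0^π (u')² dx = 225*π/2.
||u||_{H^1}^2 = (-48/5 + 41*π/2) + (225*π/2) = -48/5 + 133*π.


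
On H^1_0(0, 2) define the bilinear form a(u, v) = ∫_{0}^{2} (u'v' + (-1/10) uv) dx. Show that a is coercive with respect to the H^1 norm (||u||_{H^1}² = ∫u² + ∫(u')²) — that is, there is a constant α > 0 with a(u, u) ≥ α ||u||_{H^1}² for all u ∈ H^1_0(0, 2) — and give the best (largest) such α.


α = (-2/5 + π^2)/(4 + π^2)

Coercivity of a(·,·) on H^1_0(0, 2) means a(u, u) ≥ α ||u||_{H^1}² for every u ∈ H^1_0.
The interval has length L = 2, and Poincaré/coercivity depend only on L. Here a(u, u) = ∫(u')² + (-1/10)·∫u².
Here c = -1/10 < 0 with |c| < (π/L)² = π^2/4, so coercivity still holds. The condition a(u,u) ≥ α||u||_{H^1}² reads (1−α)∫(u')² ≥ (α−c)∫u². Any admissible α is ≤ 1 (rapidly oscillating u have ∫u²/∫(u')² → 0), and α = 1 would force 0 ≥ (1−c)∫u², impossible since c < 1; so 1−α > 0. By the sharp Poincaré inequality on H^1_0 of an interval of length L, ∫(u')² ≥ (π/L)²∫u² with equality for the first sine mode sin(π(x−x₀)/L) (x₀ the left endpoint), so the inequality holds for all u iff (1−α)(π/L)² ≥ α − c, i.e. α ≤ ((π/L)² + c)/((π/L)² + 1) = (1 + c(L/π)²)/(1 + (L/π)²). (Direct route, valid since c ≤ 0: Poincaré gives c∫u² ≥ c(L/π)²∫(u')², so a(u,u) ≥ (1 + c(L/π)²)∫(u')², while ||u||_{H^1}² ≤ (1 + (L/π)²)∫(u')²; dividing yields the same α.) With (π/L)² = π^2/4 and c = -1/10, the largest admissible constant is α = ((π/L)² + c)/((π/L)² + 1).
Simplifying, α = (-2/5 + π^2)/(4 + π^2).


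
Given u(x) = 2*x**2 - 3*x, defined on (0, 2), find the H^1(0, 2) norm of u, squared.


||u||_{H^1}^2 = 214/15

The H^1 norm (squared) on an interval (0, L) is
  ||u||_{H^1}^2 = ∫_0^L u(x)^2 dx + ∫_0^L u'(x)^2 dx.
Compute u'(x) = 4*x - 3.
Then u(x)^2 = 4*x**4 - 12*x**3 + 9*x**2 and u'(x)^2 = 16*x**2 - 24*x + 9.
Integrate each monomial from 0 to 2 using ∫_0^2 c·x^n dx = c·2^(n+1)/(n+1):
  ∫_0^2 u(x)^2 dx = ∫_0^2 (4*x^4 - 12*x^3 + 9*x^2) dx. Term by term:
    ∫_0^2 4*x^4 dx = 128/5;  ∫_0^2 -12*x^3 dx = -48;  ∫_0^2 9*x^2 dx = 24.
  Sum: 128/5 − 48 + 24 = 8/5.
  ∫_0^2 u'(x)^2 dx = ∫_0^2 (16*x^2 - 24*x + 9) dx. Term by term:
    ∫_0^2 16*x^2 dx = 128/3;  ∫_0^2 -24*x dx = -48;  ∫_0^2 9 dx = 18.
  Sum: 128/3 − 48 + 18 = 38/3.
Adding: ||u||_{H^1}^2 = 8/5 + 38/3 = 214/15.


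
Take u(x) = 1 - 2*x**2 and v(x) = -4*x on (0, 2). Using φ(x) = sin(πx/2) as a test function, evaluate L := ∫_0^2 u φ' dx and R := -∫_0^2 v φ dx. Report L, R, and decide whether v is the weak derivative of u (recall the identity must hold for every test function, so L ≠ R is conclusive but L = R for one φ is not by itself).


LHS = 16/π, RHS = 16/π. Yes, v = u' weakly.

u(x) = 1 - 2*x**2, classical derivative u'(x) = -4*x.
φ(x) = sin(πx/2), so φ'(x) = π*cos(π*x/2)/2.
Note φ(0) = φ(2) = 0, so the boundary term u·φ vanishes.
LHS = ∫_0^2 u(x) φ'(x) dx = ∫_0^2 (-π*x^2*cos(π*x/2) + π*cos(π*x/2)/2) dx. Term by term:
  ∫_0^2 π*cos(π*x/2)/2 dx = 0;  ∫_0^2 -π*x^2*cos(π*x/2) dx = 16/π.
Sum: 0 + 16/π = 16/π.
So LHS = 16/π.
∫_0^2 v(x) φ(x) dx = ∫_0^2 (-4*x*sin(π*x/2)) dx. Term by term:
  ∫_0^2 -4*x*sin(π*x/2) dx = -16/π.
So RHS = -∫_0^2 v(x) φ(x) dx = 16/π.
LHS = RHS, so the identity holds for this test φ.
Moreover u is smooth here and v(x) = u'(x) = -4*x pointwise, so the identity holds for every test function. Hence v is the weak derivative of u.


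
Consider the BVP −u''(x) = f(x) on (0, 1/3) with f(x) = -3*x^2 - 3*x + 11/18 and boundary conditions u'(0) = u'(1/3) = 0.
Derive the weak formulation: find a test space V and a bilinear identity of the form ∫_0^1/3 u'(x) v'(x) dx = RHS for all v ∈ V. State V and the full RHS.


V = H^1(0, 1/3) (no boundary constraint on v; u is determined up to an additive constant); weak form: ∫_0^1/3 u'v' dx = ∫_0^1/3 (-3*x^2 - 3*x + 11/18) v dx for all v ∈ V.

Multiply both sides by a test function v and integrate from 0 to 1/3:
  ∫_0^1/3 −u''(x) v(x) dx = ∫_0^1/3 f(x) v(x) dx.
Integrate the LHS by parts once:
  ∫_0^1/3 −u'' v dx = −[u'(x) v(x)]_0^1/3 + ∫_0^1/3 u'(x) v'(x) dx.
Thus ∫_0^1/3 u'(x) v'(x) dx = ∫_0^1/3 f(x) v(x) dx + [u'(x) v(x)]_0^1/3.
Choose V so that boundary terms are either known or forced to vanish.
u has homogeneous Neumann: u'(0) = u'(1/3) = 0. So [u' v]_0^1/3 = 0·v(1/3) − 0·v(0) = 0 for any v; take V = H^1(0, 1/3).
Weak formulation: find u (satisfying any essential BC) such that ∫_0^1/3 u'(x) v'(x) dx = ∫_0^1/3 f v dx for all v ∈ V (homogeneous Neumann, so boundary terms vanish).
Substituting f(x) = -3*x^2 - 3*x + 11/18, the right-hand side is ∫_0^1/3 (-3*x^2 - 3*x + 11/18) v dx.
Compatibility check (pure Neumann): taking v ≡ 1 ∈ V gives 0 = ∫_0^1/3 f dx + (0) − (0), i.e. ∫_0^1/3 f dx must equal u'(0) − u'(1/3) = 0. Indeed ∫_0^1/3 (-3*x^2 - 3*x + 11/18) dx = 0, so the data are compatible. The solution is then unique only up to an additive constant (fix it e.g. by requiring ∫_0^1/3 u dx = 0).


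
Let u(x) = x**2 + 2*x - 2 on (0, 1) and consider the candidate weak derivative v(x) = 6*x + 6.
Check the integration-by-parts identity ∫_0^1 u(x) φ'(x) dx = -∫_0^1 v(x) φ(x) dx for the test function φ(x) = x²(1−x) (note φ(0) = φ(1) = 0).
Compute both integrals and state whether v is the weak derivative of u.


LHS = -4/15, RHS = -4/5. No, v is not the weak derivative of u.

u(x) = x**2 + 2*x - 2, classical derivative u'(x) = 2*x + 2.
φ(x) = x²(1−x), so φ'(x) = x*(2 - 3*x).
Note φ(0) = φ(1) = 0, so the boundary term u·φ vanishes.
LHS = ∫_0^1 u(x) φ'(x) dx = ∫_0^1 (-3*x^4 - 4*x^3 + 10*x^2 - 4*x) dx. Term by term:
  ∫_0^1 -3*x^4 dx = -3/5;  ∫_0^1 -4*x^3 dx = -1;  ∫_0^1 10*x^2 dx = 10/3;
  ∫_0^1 -4*x dx = -2.
Sum: -3/5 − 1 + 10/3 − 2 = -4/15.
So LHS = -4/15.
∫_0^1 v(x) φ(x) dx = ∫_0^1 (-6*x^4 + 6*x^2) dx. Term by term:
  ∫_0^1 -6*x^4 dx = -6/5;  ∫_0^1 6*x^2 dx = 2.
Sum: -6/5 + 2 = 4/5.
So RHS = -∫_0^1 v(x) φ(x) dx = -4/5.
LHS − RHS = 8/15 ≠ 0, so the identity fails.
(For a valid weak derivative the identity must hold for EVERY test function, in particular this one. The failure shows v is NOT the weak derivative of u.)
Correct weak derivative would be u'(x) = 2*x + 2.


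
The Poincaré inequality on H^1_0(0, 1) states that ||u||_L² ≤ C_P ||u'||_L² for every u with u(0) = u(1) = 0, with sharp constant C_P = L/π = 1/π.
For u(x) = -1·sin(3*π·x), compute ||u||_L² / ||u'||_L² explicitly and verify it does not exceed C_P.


||u||_L² / ||u'||_L² = 1/(3*π) < C_P = 1/π.

u(x) = -1·sin(3*π·x), so u'(x) = -3*π*cos(3*π*x).
Writing u(x) = A·sin(kπx/L) with A = -1 and k = 3, use ∫_0^L sin²(kπx/L) dx = L/2 and ∫_0^L cos²(kπx/L) dx = L/2.
u² = 1·sin²(3*π·x) and (u')² = 9*π^2·cos²(3*π·x), and each of sin², cos² integrates to L/2 = 1/2 over (0, 1).
∫_0^1 u² dx = 1/2, so ||u||_L² = sqrt(2)/2.
∫_0^1 (u')² dx = 9*π^2/2, so ||u'||_L² = 3*sqrt(2)*π/2.
Ratio ||u||_L² / ||u'||_L² = 1/(3*π).
Sharp Poincaré constant on H^1_0(0, 1) is C_P = L/π = 1/π, achieved by sin(π·x).
This is the k = 3 harmonic; the ratio L/(kπ) is strictly less than C_P = L/π, consistent with the sharp inequality ||u||_L² ≤ C_P ||u'||_L².


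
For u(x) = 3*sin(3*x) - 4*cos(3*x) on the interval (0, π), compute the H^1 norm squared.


||u||_{H^1(0,π)}^2 = 125*π

u'(x) = 12*sin(3*x) + 9*cos(3*x).
Expand u² and (u')² and integrate term by term on (0, π), using: for integers n ≥ 1, ∫_0^π sin²(nx) dx = ∫_0^π cos²(nx) dx = π/2; for n ≠ n', ∫_0^π sin(nx)sin(n'x) dx = ∫_0^π cos(nx)cos(n'x) dx = 0; and by product-to-sum, ∫_0^π sin(nx)cos(n'x) dx = ½∫_0^π [sin((n+n')x) + sin((n−n')x)] dx, which is 0 when n+n' is even and 2n/(n²−n'²) when n+n' is odd (it need not vanish on (0, π)).
  u² squared terms: (-4)²·∫cos(3x)² dx = 16·π/2 = 8*π;  (3)²·∫sin(3x)² dx = 9·π/2 = 9*π/2.
  u² cross terms: 2·(-4)·(3)·∫cos(3x)·sin(3x) dx = -24·(0) = 0.
  So ∫_0^π u² dx = 8*π + 9*π/2 + 0 = 25*π/2.
  (u')² squared terms: (9)²·∫cos(3x)² dx = 81·π/2 = 81*π/2;  (12)²·∫sin(3x)² dx = 144·π/2 = 72*π.
  (u')² cross terms: 2·(9)·(12)·∫cos(3x)·sin(3x) dx = 216·(0) = 0.
  So ∫_0^π (u')² dx = 81*π/2 + 72*π + 0 = 225*π/2.
||u||_{H^1}^2 = (25*π/2) + (225*π/2) = 125*π.


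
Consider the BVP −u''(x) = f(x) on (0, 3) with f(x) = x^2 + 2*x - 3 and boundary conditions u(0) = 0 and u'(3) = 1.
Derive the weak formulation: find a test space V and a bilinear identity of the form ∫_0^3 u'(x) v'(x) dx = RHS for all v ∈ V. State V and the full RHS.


V = {v ∈ H^1(0, 3) : v(0) = 0} (test functions vanish at x = 0 where u is specified); weak form: ∫_0^3 u'v' dx = ∫_0^3 (x^2 + 2*x - 3) v dx + v(3) for all v ∈ V.

Multiply both sides by a test function v and integrate from 0 to 3:
  ∫_0^3 −u''(x) v(x) dx = ∫_0^3 f(x) v(x) dx.
Integrate the LHS by parts once:
  ∫_0^3 −u'' v dx = −[u'(x) v(x)]_0^3 + ∫_0^3 u'(x) v'(x) dx.
Thus ∫_0^3 u'(x) v'(x) dx = ∫_0^3 f(x) v(x) dx + [u'(x) v(x)]_0^3.
Choose V so that boundary terms are either known or forced to vanish.
Mixed BC: u(0) = 0 (Dirichlet) and u'(3) = 1 (Neumann). Define V = {v ∈ H^1(0, 3) : v(0) = 0}. Then [u' v]_0^3 = u'(3)·v(3) − u'(0)·0 = v(3).
Weak formulation: find u (satisfying any essential BC) such that ∫_0^3 u'(x) v'(x) dx = ∫_0^3 f v dx + v(3) for all v ∈ V (Dirichlet at 0 absorbed into V; Neumann datum at x = 3 contributes the boundary term).
Substituting f(x) = x^2 + 2*x - 3, the right-hand side is ∫_0^3 (x^2 + 2*x - 3) v dx + v(3).


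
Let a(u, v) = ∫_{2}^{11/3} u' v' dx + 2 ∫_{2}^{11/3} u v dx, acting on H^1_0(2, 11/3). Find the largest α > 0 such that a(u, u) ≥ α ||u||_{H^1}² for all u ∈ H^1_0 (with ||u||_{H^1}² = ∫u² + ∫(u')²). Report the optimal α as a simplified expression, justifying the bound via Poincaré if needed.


α = 1

Coercivity of a(·,·) on H^1_0(2, 11/3) means a(u, u) ≥ α ||u||_{H^1}² for every u ∈ H^1_0.
The interval has length L = 5/3, and Poincaré/coercivity depend only on L. Here a(u, u) = ∫(u')² + (2)·∫u².
Here c = 2 ≥ 1, so a(u,u) = ∫(u')² + c∫u² ≥ ∫(u')² + ∫u² = ||u||_{H^1}², i.e. α = 1 works. No larger α is possible: a(u,u) ≥ α||u||_{H^1}² means (1−α)∫(u')² ≥ (α−c)∫u², and for the modes u_n = sin(nπ(x−x₀)/L) (x₀ the left endpoint) one has ∫u_n²/∫(u_n')² = (L/(nπ))² → 0, so a(u_n,u_n)/||u_n||_{H^1}² → 1. Hence the optimal constant is α = 1.
Therefore α = 1.


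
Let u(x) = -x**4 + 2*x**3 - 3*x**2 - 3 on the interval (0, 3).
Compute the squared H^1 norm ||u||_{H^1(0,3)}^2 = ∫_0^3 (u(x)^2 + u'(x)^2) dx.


||u||_{H^1}^2 = 235413/70

The H^1 norm (squared) on an interval (0, L) is
  ||u||_{H^1}^2 = ∫_0^L u(x)^2 dx + ∫_0^L u'(x)^2 dx.
Compute u'(x) = -4*x**3 + 6*x**2 - 6*x.
Then u(x)^2 = x**8 - 4*x**7 + 10*x**6 - 12*x**5 + 15*x**4 - 12*x**3 + 18*x**2 + 9 and u'(x)^2 = 16*x**6 - 48*x**5 + 84*x**4 - 72*x**3 + 36*x**2.
Integrate each monomial from 0 to 3 using ∫_0^3 c·x^n dx = c·3^(n+1)/(n+1):
  ∫_0^3 u(x)^2 dx = ∫_0^3 (x^8 - 4*x^7 + 10*x^6 - 12*x^5 + 15*x^4 - 12*x^3 + 18*x^2 + 9) dx. Term by term:
    ∫_0^3 x^8 dx = 2187;  ∫_0^3 -4*x^7 dx = -6561/2;  ∫_0^3 10*x^6 dx = 21870/7;
    ∫_0^3 -12*x^5 dx = -1458;  ∫_0^3 15*x^4 dx = 729;  ∫_0^3 -12*x^3 dx = -243;
    ∫_0^3 18*x^2 dx = 162;  ∫_0^3 9 dx = 27.
  Sum: 2187 − 6561/2 + 21870/7 − 1458 + 729 − 243 + 162 + 27 = 17469/14.
  ∫_0^3 u'(x)^2 dx = ∫_0^3 (16*x^6 - 48*x^5 + 84*x^4 - 72*x^3 + 36*x^2) dx. Term by term:
    ∫_0^3 16*x^6 dx = 34992/7;  ∫_0^3 -48*x^5 dx = -5832;  ∫_0^3 84*x^4 dx = 20412/5;
    ∫_0^3 -72*x^3 dx = -1458;  ∫_0^3 36*x^2 dx = 324.
  Sum: 34992/7 − 5832 + 20412/5 − 1458 + 324 = 74034/35.
Adding: ||u||_{H^1}^2 = 17469/14 + 74034/35 = 235413/70.


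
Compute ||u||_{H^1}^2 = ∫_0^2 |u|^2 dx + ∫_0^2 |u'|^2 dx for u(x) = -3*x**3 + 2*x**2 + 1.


||u||_{H^1}^2 = 6802/21

The H^1 norm (squared) on an interval (0, L) is
  ||u||_{H^1}^2 = ∫_0^L u(x)^2 dx + ∫_0^L u'(x)^2 dx.
Compute u'(x) = -9*x**2 + 4*x.
Then u(x)^2 = 9*x**6 - 12*x**5 + 4*x**4 - 6*x**3 + 4*x**2 + 1 and u'(x)^2 = 81*x**4 - 72*x**3 + 16*x**2.
Integrate each monomial from 0 to 2 using ∫_0^2 c·x^n dx = c·2^(n+1)/(n+1):
  ∫_0^2 u(x)^2 dx = ∫_0^2 (9*x^6 - 12*x^5 + 4*x^4 - 6*x^3 + 4*x^2 + 1) dx. Term by term:
    ∫_0^2 9*x^6 dx = 1152/7;  ∫_0^2 -12*x^5 dx = -128;  ∫_0^2 4*x^4 dx = 128/5;
    ∫_0^2 -6*x^3 dx = -24;  ∫_0^2 4*x^2 dx = 32/3;  ∫_0^2 1 dx = 2.
  Sum: 1152/7 − 128 + 128/5 − 24 + 32/3 + 2 = 5338/105.
  ∫_0^2 u'(x)^2 dx = ∫_0^2 (81*x^4 - 72*x^3 + 16*x^2) dx. Term by term:
    ∫_0^2 81*x^4 dx = 2592/5;  ∫_0^2 -72*x^3 dx = -288;  ∫_0^2 16*x^2 dx = 128/3.
  Sum: 2592/5 − 288 + 128/3 = 4096/15.
Adding: ||u||_{H^1}^2 = 5338/105 + 4096/15 = 6802/21.


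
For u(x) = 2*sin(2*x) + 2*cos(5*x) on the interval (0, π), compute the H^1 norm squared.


||u||_{H^1(0,π)}^2 = -832/21 + 62*π

u'(x) = -10*sin(5*x) + 4*cos(2*x).
Expand u² and (u')² and integrate term by term on (0, π), using: for integers n ≥ 1, ∫_0^π sin²(nx) dx = ∫_0^π cos²(nx) dx = π/2; for n ≠ n', ∫_0^π sin(nx)sin(n'x) dx = ∫_0^π cos(nx)cos(n'x) dx = 0; and by product-to-sum, ∫_0^π sin(nx)cos(n'x) dx = ½∫_0^π [sin((n+n')x) + sin((n−n')x)] dx, which is 0 when n+n' is even and 2n/(n²−n'²) when n+n' is odd (it need not vanish on (0, π)).
  u² squared terms: (2)²·∫cos(5x)² dx = 4·π/2 = 2*π;  (2)²·∫sin(2x)² dx = 4·π/2 = 2*π.
  u² cross terms: 2·(2)·(2)·∫cos(5x)·sin(2x) dx = 8·(-4/21) = -32/21.
  So ∫_0^π u² dx = 2*π + 2*π − 32/21 = -32/21 + 4*π.
  (u')² squared terms: (-10)²·∫sin(5x)² dx = 100·π/2 = 50*π;  (4)²·∫cos(2x)² dx = 16·π/2 = 8*π.
  (u')² cross terms: 2·(-10)·(4)·∫sin(5x)·cos(2x) dx = -80·(10/21) = -800/21.
  So ∫_0^π (u')² dx = 50*π + 8*π − 800/21 = -800/21 + 58*π.
||u||_{H^1}^2 = (-32/21 + 4*π) + (-800/21 + 58*π) = -832/21 + 62*π.


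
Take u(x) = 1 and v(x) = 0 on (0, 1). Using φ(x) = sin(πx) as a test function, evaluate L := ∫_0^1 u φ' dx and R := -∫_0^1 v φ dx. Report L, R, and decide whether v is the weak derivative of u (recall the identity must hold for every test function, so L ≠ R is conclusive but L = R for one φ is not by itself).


LHS = 0, RHS = 0. Yes, v = u' weakly.

u(x) = 1, classical derivative u'(x) = 0.
φ(x) = sin(πx), so φ'(x) = π*cos(π*x).
Note φ(0) = φ(1) = 0, so the boundary term u·φ vanishes.
LHS = ∫_0^1 u(x) φ'(x) dx = ∫_0^1 (π*cos(π*x)) dx. Term by term:
  ∫_0^1 π*cos(π*x) dx = 0.
So LHS = 0.
∫_0^1 v(x) φ(x) dx = ∫_0^1 (0) dx. Term by term:
  ∫_0^1 0 dx = 0.
So RHS = -∫_0^1 v(x) φ(x) dx = 0.
LHS = RHS, so the identity holds for this test φ.
Moreover u is smooth here and v(x) = u'(x) = 0 pointwise, so the identity holds for every test function. Hence v is the weak derivative of u.


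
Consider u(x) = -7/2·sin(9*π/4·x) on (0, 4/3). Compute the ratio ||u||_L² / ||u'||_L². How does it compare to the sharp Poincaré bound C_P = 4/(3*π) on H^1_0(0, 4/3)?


||u||_L² / ||u'||_L² = 4/(9*π) < C_P = 4/(3*π).

u(x) = -7/2·sin(9*π/4·x), so u'(x) = -63*π*cos(9*π*x/4)/8.
Writing u(x) = A·sin(kπx/L) with A = -7/2 and k = 3, use ∫_0^L sin²(kπx/L) dx = L/2 and ∫_0^L cos²(kπx/L) dx = L/2.
u² = 49/4·sin²(9*π/4·x) and (u')² = 3969*π^2/64·cos²(9*π/4·x), and each of sin², cos² integrates to L/2 = 2/3 over (0, 4/3).
∫_0^4/3 u² dx = 49/6, so ||u||_L² = 7*sqrt(6)/6.
∫_0^4/3 (u')² dx = 1323*π^2/32, so ||u'||_L² = 21*sqrt(6)*π/8.
Ratio ||u||_L² / ||u'||_L² = 4/(9*π).
Sharp Poincaré constant on H^1_0(0, 4/3) is C_P = L/π = 4/(3*π), achieved by sin(3*π/4·x).
This is the k = 3 harmonic; the ratio L/(kπ) is strictly less than C_P = L/π, consistent with the sharp inequality ||u||_L² ≤ C_P ||u'||_L².


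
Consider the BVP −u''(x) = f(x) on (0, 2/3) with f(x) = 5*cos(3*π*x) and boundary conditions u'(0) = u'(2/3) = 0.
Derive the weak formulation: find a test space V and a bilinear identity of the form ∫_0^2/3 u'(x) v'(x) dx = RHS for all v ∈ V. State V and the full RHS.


V = H^1(0, 2/3) (no boundary constraint on v; u is determined up to an additive constant); weak form: ∫_0^2/3 u'v' dx = ∫_0^2/3 (5*cos(3*π*x)) v dx for all v ∈ V.

Multiply both sides by a test function v and integrate from 0 to 2/3:
  ∫_0^2/3 −u''(x) v(x) dx = ∫_0^2/3 f(x) v(x) dx.
Integrate the LHS by parts once:
  ∫_0^2/3 −u'' v dx = −[u'(x) v(x)]_0^2/3 + ∫_0^2/3 u'(x) v'(x) dx.
Thus ∫_0^2/3 u'(x) v'(x) dx = ∫_0^2/3 f(x) v(x) dx + [u'(x) v(x)]_0^2/3.
Choose V so that boundary terms are either known or forced to vanish.
u has homogeneous Neumann: u'(0) = u'(2/3) = 0. So [u' v]_0^2/3 = 0·v(2/3) − 0·v(0) = 0 for any v; take V = H^1(0, 2/3).
Weak formulation: find u (satisfying any essential BC) such that ∫_0^2/3 u'(x) v'(x) dx = ∫_0^2/3 f v dx for all v ∈ V (homogeneous Neumann, so boundary terms vanish).
Substituting f(x) = 5*cos(3*π*x), the right-hand side is ∫_0^2/3 (5*cos(3*π*x)) v dx.
Compatibility check (pure Neumann): taking v ≡ 1 ∈ V gives 0 = ∫_0^2/3 f dx + (0) − (0), i.e. ∫_0^2/3 f dx must equal u'(0) − u'(2/3) = 0. Indeed ∫_0^2/3 (5*cos(3*π*x)) dx = 0, so the data are compatible. The solution is then unique only up to an additive constant (fix it e.g. by requiring ∫_0^2/3 u dx = 0).


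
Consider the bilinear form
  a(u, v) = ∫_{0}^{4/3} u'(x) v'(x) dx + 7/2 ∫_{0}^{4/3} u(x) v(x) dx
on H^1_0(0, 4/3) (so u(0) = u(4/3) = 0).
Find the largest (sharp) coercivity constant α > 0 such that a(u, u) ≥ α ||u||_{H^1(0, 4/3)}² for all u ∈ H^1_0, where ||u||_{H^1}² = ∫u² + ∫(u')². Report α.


α = 1

Coercivity of a(·,·) on H^1_0(0, 4/3) means a(u, u) ≥ α ||u||_{H^1}² for every u ∈ H^1_0.
The interval has length L = 4/3, and Poincaré/coercivity depend only on L. Here a(u, u) = ∫(u')² + (7/2)·∫u².
Here c = 7/2 ≥ 1, so a(u,u) = ∫(u')² + c∫u² ≥ ∫(u')² + ∫u² = ||u||_{H^1}², i.e. α = 1 works. No larger α is possible: a(u,u) ≥ α||u||_{H^1}² means (1−α)∫(u')² ≥ (α−c)∫u², and for the modes u_n = sin(nπ(x−x₀)/L) (x₀ the left endpoint) one has ∫u_n²/∫(u_n')² = (L/(nπ))² → 0, so a(u_n,u_n)/||u_n||_{H^1}² → 1. Hence the optimal constant is α = 1.
Therefore α = 1.


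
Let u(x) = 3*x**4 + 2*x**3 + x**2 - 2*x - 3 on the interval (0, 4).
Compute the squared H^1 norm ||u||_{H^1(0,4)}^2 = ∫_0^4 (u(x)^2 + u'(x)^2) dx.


||u||_{H^1}^2 = 12343148/15

The H^1 norm (squared) on an interval (0, L) is
  ||u||_{H^1}^2 = ∫_0^L u(x)^2 dx + ∫_0^L u'(x)^2 dx.
Compute u'(x) = 12*x**3 + 6*x**2 + 2*x - 2.
Then u(x)^2 = 9*x**8 + 12*x**7 + 10*x**6 - 8*x**5 - 25*x**4 - 16*x**3 - 2*x**2 + 12*x + 9 and u'(x)^2 = 144*x**6 + 144*x**5 + 84*x**4 - 24*x**3 - 20*x**2 - 8*x + 4.
Integrate each monomial from 0 to 4 using ∫_0^4 c·x^n dx = c·4^(n+1)/(n+1):
  ∫_0^4 u(x)^2 dx = ∫_0^4 (9*x^8 + 12*x^7 + 10*x^6 - 8*x^5 - 25*x^4 - 16*x^3 - 2*x^2 + 12*x + 9) dx. Term by term:
    ∫_0^4 9*x^8 dx = 262144;  ∫_0^4 12*x^7 dx = 98304;  ∫_0^4 10*x^6 dx = 163840/7;
    ∫_0^4 -8*x^5 dx = -16384/3;  ∫_0^4 -25*x^4 dx = -5120;  ∫_0^4 -16*x^3 dx = -1024;
    ∫_0^4 -2*x^2 dx = -128/3;  ∫_0^4 12*x dx = 96;  ∫_0^4 9 dx = 36.
  Sum: 262144 + 98304 + 163840/7 − 16384/3 − 5120 − 1024 − 128/3 + 96 + 36 = 2606364/7.
  ∫_0^4 u'(x)^2 dx = ∫_0^4 (144*x^6 + 144*x^5 + 84*x^4 - 24*x^3 - 20*x^2 - 8*x + 4) dx. Term by term:
    ∫_0^4 144*x^6 dx = 2359296/7;  ∫_0^4 144*x^5 dx = 98304;  ∫_0^4 84*x^4 dx = 86016/5;
    ∫_0^4 -24*x^3 dx = -1536;  ∫_0^4 -20*x^2 dx = -1280/3;  ∫_0^4 -8*x dx = -64;
    ∫_0^4 4 dx = 16.
  Sum: 2359296/7 + 98304 + 86016/5 − 1536 − 1280/3 − 64 + 16 = 47306576/105.
Adding: ||u||_{H^1}^2 = 2606364/7 + 47306576/105 = 12343148/15.


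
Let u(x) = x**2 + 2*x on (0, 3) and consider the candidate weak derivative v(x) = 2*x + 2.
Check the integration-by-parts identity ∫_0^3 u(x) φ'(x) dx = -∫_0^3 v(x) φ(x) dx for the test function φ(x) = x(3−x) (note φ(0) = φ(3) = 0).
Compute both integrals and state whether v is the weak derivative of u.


LHS = -45/2, RHS = -45/2. Yes, v = u' weakly.

u(x) = x**2 + 2*x, classical derivative u'(x) = 2*x + 2.
φ(x) = x(3−x), so φ'(x) = 3 - 2*x.
Note φ(0) = φ(3) = 0, so the boundary term u·φ vanishes.
LHS = ∫_0^3 u(x) φ'(x) dx = ∫_0^3 (-2*x^3 - x^2 + 6*x) dx. Term by term:
  ∫_0^3 -2*x^3 dx = -81/2;  ∫_0^3 -x^2 dx = -9;  ∫_0^3 6*x dx = 27.
Sum: -81/2 − 9 + 27 = -45/2.
So LHS = -45/2.
∫_0^3 v(x) φ(x) dx = ∫_0^3 (-2*x^3 + 4*x^2 + 6*x) dx. Term by term:
  ∫_0^3 -2*x^3 dx = -81/2;  ∫_0^3 4*x^2 dx = 36;  ∫_0^3 6*x dx = 27.
Sum: -81/2 + 36 + 27 = 45/2.
So RHS = -∫_0^3 v(x) φ(x) dx = -45/2.
LHS = RHS, so the identity holds for this test φ.
Moreover u is smooth here and v(x) = u'(x) = 2*x + 2 pointwise, so the identity holds for every test function. Hence v is the weak derivative of u.


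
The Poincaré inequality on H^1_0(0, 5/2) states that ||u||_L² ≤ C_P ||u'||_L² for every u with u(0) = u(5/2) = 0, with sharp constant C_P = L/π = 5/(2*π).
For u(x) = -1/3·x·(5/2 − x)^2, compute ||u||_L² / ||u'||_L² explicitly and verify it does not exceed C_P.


||u||_L² / ||u'||_L² = 5*sqrt(14)/28 < C_P = 5/(2*π).

u(x) = -1/3·x·(5/2 − x)^2, so u'(x) = (5 - 6*x)*(2*x - 5)/12.
u(x) = -1/3·x·(5/2 − x)^2 vanishes at x = 0 and x = 5/2, so u ∈ H^1_0(0, 5/2). Differentiate via the product rule and integrate the resulting polynomials term by term.
  ∫_0^5/2 u² dx = ∫_0^5/2 (x^6/9 - 10*x^5/9 + 25*x^4/6 - 125*x^3/18 + 625*x^2/144) dx. Term by term:
    ∫_0^5/2 x^6/9 dx = 78125/8064;  ∫_0^5/2 -10*x^5/9 dx = -78125/1728;  ∫_0^5/2 25*x^4/6 dx = 15625/192;
    ∫_0^5/2 -125*x^3/18 dx = -78125/1152;  ∫_0^5/2 625*x^2/144 dx = 78125/3456.
  Sum: 78125/8064 − 78125/1728 + 15625/192 − 78125/1152 + 78125/3456 = 15625/24192.
  ∫_0^5/2 (u')² dx = ∫_0^5/2 (x^4 - 20*x^3/3 + 275*x^2/18 - 125*x/9 + 625/144) dx. Term by term:
    ∫_0^5/2 x^4 dx = 625/32;  ∫_0^5/2 -20*x^3/3 dx = -3125/48;  ∫_0^5/2 275*x^2/18 dx = 34375/432;
    ∫_0^5/2 -125*x/9 dx = -3125/72;  ∫_0^5/2 625/144 dx = 3125/288.
  Sum: 625/32 − 3125/48 + 34375/432 − 3125/72 + 3125/288 = 625/432.
∫_0^5/2 u² dx = 15625/24192, so ||u||_L² = 125*sqrt(42)/1008.
∫_0^5/2 (u')² dx = 625/432, so ||u'||_L² = 25*sqrt(3)/36.
Ratio ||u||_L² / ||u'||_L² = 5*sqrt(14)/28.
Sharp Poincaré constant on H^1_0(0, 5/2) is C_P = L/π = 5/(2*π), achieved by sin(2*π/5·x).
A polynomial bump cannot attain the sharp Poincaré constant (only the first sine eigenfunction does), so the ratio is strictly less than C_P, consistent with ||u||_L² ≤ C_P ||u'||_L².


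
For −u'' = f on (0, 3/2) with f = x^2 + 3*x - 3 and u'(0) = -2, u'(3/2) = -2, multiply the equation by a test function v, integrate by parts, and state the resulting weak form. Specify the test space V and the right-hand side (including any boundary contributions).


V = H^1(0, 3/2) (v unrestricted at boundary; u is determined up to an additive constant); weak form: ∫_0^3/2 u'v' dx = ∫_0^3/2 (x^2 + 3*x - 3) v dx − 2·v(3/2) + 2·v(0) for all v ∈ V.

Multiply both sides by a test function v and integrate from 0 to 3/2:
  ∫_0^3/2 −u''(x) v(x) dx = ∫_0^3/2 f(x) v(x) dx.
Integrate the LHS by parts once:
  ∫_0^3/2 −u'' v dx = −[u'(x) v(x)]_0^3/2 + ∫_0^3/2 u'(x) v'(x) dx.
Thus ∫_0^3/2 u'(x) v'(x) dx = ∫_0^3/2 f(x) v(x) dx + [u'(x) v(x)]_0^3/2.
Choose V so that boundary terms are either known or forced to vanish.
u has inhomogeneous Neumann u'(0) = -2, u'(3/2) = -2. [u' v]_0^3/2 = (-2)·v(3/2) − (-2)·v(0) = − 2·v(3/2) + 2·v(0). Take V = H^1(0, 3/2); boundary term becomes part of RHS.
Weak formulation: find u (satisfying any essential BC) such that ∫_0^3/2 u'(x) v'(x) dx = ∫_0^3/2 f v dx − 2·v(3/2) + 2·v(0) for all v ∈ V (Neumann data are natural BCs: they enter the RHS as boundary terms).
Substituting f(x) = x^2 + 3*x - 3, the right-hand side is ∫_0^3/2 (x^2 + 3*x - 3) v dx − 2·v(3/2) + 2·v(0).
Compatibility check (pure Neumann): taking v ≡ 1 ∈ V gives 0 = ∫_0^3/2 f dx + (-2) − (-2), i.e. ∫_0^3/2 f dx must equal u'(0) − u'(3/2) = 0. Indeed ∫_0^3/2 (x^2 + 3*x - 3) dx = 0, so the data are compatible. The solution is then unique only up to an additive constant (fix it e.g. by requiring ∫_0^3/2 u dx = 0).


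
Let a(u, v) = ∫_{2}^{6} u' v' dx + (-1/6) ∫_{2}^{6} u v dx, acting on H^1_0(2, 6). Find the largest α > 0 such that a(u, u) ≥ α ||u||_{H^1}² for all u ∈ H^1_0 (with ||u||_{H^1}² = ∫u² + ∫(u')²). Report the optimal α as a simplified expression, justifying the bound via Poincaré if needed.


α = (-8/3 + π^2)/(π^2 + 16)

Coercivity of a(·,·) on H^1_0(2, 6) means a(u, u) ≥ α ||u||_{H^1}² for every u ∈ H^1_0.
The interval has length L = 4, and Poincaré/coercivity depend only on L. Here a(u, u) = ∫(u')² + (-1/6)·∫u².
Here c = -1/6 < 0 with |c| < (π/L)² = π^2/16, so coercivity still holds. The condition a(u,u) ≥ α||u||_{H^1}² reads (1−α)∫(u')² ≥ (α−c)∫u². Any admissible α is ≤ 1 (rapidly oscillating u have ∫u²/∫(u')² → 0), and α = 1 would force 0 ≥ (1−c)∫u², impossible since c < 1; so 1−α > 0. By the sharp Poincaré inequality on H^1_0 of an interval of length L, ∫(u')² ≥ (π/L)²∫u² with equality for the first sine mode sin(π(x−x₀)/L) (x₀ the left endpoint), so the inequality holds for all u iff (1−α)(π/L)² ≥ α − c, i.e. α ≤ ((π/L)² + c)/((π/L)² + 1) = (1 + c(L/π)²)/(1 + (L/π)²). (Direct route, valid since c ≤ 0: Poincaré gives c∫u² ≥ c(L/π)²∫(u')², so a(u,u) ≥ (1 + c(L/π)²)∫(u')², while ||u||_{H^1}² ≤ (1 + (L/π)²)∫(u')²; dividing yields the same α.) With (π/L)² = π^2/16 and c = -1/6, the largest admissible constant is α = ((π/L)² + c)/((π/L)² + 1).
Simplifying, α = (-8/3 + π^2)/(π^2 + 16).
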